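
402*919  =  369438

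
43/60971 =43/60971 =0.00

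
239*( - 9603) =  - 2295117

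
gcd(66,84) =6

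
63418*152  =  9639536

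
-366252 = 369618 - 735870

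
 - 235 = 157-392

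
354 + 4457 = 4811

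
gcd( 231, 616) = 77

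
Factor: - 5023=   -  5023^1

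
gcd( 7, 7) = 7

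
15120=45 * 336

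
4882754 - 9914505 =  - 5031751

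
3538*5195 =18379910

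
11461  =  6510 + 4951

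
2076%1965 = 111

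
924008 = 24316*38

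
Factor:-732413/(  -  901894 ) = 2^(  -  1)*7^ ( - 2 )*11^2 * 6053^1*9203^( - 1)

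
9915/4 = 2478 + 3/4  =  2478.75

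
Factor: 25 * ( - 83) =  - 2075 = - 5^2*83^1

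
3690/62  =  59 + 16/31  =  59.52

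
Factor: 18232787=18232787^1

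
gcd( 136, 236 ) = 4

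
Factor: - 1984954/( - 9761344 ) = 992477/4880672  =  2^(  -  5 )*17^1*43^( - 1)*79^1*739^1*3547^( - 1)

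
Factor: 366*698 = 255468=2^2*3^1*61^1*349^1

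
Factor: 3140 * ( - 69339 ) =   -  217724460 = - 2^2* 3^1 * 5^1*29^1*157^1*797^1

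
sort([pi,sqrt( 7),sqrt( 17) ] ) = [ sqrt (7 ),pi,sqrt( 17 )]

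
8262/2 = 4131 = 4131.00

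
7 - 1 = 6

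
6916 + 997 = 7913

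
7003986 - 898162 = 6105824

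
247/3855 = 247/3855 = 0.06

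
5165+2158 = 7323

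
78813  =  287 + 78526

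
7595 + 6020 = 13615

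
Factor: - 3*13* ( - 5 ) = 195 = 3^1*5^1*13^1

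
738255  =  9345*79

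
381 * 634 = 241554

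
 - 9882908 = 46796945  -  56679853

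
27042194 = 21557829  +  5484365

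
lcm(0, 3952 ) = 0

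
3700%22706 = 3700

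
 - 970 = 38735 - 39705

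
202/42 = 4 + 17/21= 4.81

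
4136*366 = 1513776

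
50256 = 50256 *1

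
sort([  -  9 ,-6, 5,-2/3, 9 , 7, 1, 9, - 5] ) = [-9, - 6, - 5, - 2/3,  1,5,7, 9, 9] 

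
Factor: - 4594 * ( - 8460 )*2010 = 2^4*3^3 * 5^2*47^1*67^1*2297^1 = 78119132400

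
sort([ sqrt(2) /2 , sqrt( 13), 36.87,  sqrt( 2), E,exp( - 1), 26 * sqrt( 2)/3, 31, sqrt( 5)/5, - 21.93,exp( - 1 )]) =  [ - 21.93,exp(-1), exp( - 1 ),  sqrt( 5 )/5, sqrt(2)/2, sqrt(2), E,sqrt( 13),26 * sqrt(2)/3, 31,36.87]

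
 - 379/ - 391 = 379/391 =0.97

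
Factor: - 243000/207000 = - 3^3*23^( - 1) = - 27/23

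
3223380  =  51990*62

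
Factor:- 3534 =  - 2^1*3^1 * 19^1 *31^1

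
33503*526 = 17622578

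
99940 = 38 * 2630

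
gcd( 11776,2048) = 512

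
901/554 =1  +  347/554 = 1.63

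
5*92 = 460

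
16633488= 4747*3504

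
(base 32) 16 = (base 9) 42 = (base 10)38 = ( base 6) 102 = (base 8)46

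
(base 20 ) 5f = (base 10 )115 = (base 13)8b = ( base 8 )163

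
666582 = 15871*42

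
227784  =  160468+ 67316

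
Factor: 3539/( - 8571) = -3^ ( - 1 ) * 2857^( - 1) * 3539^1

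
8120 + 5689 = 13809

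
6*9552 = 57312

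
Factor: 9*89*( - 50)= - 2^1 *3^2 *5^2 * 89^1 = - 40050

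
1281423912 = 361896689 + 919527223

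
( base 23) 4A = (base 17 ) 60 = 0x66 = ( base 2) 1100110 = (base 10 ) 102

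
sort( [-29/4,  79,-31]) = [ - 31,-29/4,  79] 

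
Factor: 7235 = 5^1*1447^1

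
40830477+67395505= 108225982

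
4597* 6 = 27582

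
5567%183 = 77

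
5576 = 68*82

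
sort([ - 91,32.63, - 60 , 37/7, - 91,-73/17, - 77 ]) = [- 91,  -  91,- 77,-60, - 73/17,37/7,32.63 ]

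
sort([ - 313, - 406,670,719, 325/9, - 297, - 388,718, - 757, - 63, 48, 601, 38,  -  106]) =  [  -  757,-406,-388, - 313, - 297, - 106, - 63,325/9,  38,48, 601, 670,718,719]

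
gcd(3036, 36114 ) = 6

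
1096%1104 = 1096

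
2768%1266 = 236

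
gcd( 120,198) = 6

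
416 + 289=705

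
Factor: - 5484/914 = -2^1*3^1  =  - 6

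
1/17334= 1/17334 = 0.00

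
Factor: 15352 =2^3*19^1*101^1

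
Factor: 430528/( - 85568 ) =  - 31^2*191^( - 1 ) = -961/191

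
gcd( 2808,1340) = 4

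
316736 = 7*45248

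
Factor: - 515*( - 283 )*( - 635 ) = -5^2*103^1*127^1*283^1  =  - 92548075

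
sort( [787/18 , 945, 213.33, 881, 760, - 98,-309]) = [  -  309, - 98, 787/18,213.33, 760,881, 945] 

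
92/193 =92/193 = 0.48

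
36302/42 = 2593/3 = 864.33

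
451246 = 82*5503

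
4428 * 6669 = 29530332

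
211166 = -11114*( - 19)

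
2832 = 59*48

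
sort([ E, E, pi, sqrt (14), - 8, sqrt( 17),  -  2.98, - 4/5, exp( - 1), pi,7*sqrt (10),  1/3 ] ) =[ - 8, - 2.98, - 4/5, 1/3, exp( - 1),E, E, pi, pi,sqrt(14), sqrt( 17 ),  7*sqrt(10) ] 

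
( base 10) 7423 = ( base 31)7me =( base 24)cl7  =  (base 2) 1110011111111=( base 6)54211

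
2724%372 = 120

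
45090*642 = 28947780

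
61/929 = 61/929 = 0.07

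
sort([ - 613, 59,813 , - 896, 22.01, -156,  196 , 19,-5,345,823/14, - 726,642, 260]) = [ - 896, - 726, - 613 , - 156,-5,19,22.01, 823/14,59,196,260,345,642,813]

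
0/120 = 0 = 0.00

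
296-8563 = -8267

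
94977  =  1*94977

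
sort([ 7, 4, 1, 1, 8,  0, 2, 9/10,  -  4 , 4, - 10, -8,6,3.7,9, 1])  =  [ - 10, - 8, - 4,0,9/10, 1, 1,1, 2, 3.7, 4, 4,6, 7, 8, 9 ]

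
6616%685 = 451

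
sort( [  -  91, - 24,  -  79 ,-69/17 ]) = [  -  91,- 79,-24 ,-69/17]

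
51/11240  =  51/11240 = 0.00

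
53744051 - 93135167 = -39391116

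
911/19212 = 911/19212 = 0.05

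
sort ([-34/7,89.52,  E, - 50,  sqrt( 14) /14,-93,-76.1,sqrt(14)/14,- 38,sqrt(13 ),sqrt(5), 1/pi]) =[-93, - 76.1, - 50, - 38 ,  -  34/7,sqrt( 14)/14, sqrt( 14)/14, 1/pi , sqrt( 5) , E,sqrt( 13 ),89.52 ] 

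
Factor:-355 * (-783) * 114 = 2^1* 3^4 *5^1*19^1 * 29^1*71^1  =  31688010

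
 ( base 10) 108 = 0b1101100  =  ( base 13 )84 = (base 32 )3c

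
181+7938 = 8119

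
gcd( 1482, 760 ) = 38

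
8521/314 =27+43/314 = 27.14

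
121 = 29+92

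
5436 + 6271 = 11707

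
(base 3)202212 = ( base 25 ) MD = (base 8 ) 1063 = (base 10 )563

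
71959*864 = 62172576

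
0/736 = 0 = 0.00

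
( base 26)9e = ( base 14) 13A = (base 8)370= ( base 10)248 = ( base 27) 95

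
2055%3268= 2055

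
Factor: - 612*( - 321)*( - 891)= - 175038732=- 2^2*3^7*11^1*17^1*107^1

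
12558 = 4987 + 7571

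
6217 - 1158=5059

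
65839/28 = 65839/28 = 2351.39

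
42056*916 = 38523296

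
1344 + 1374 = 2718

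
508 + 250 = 758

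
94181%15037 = 3959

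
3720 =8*465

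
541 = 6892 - 6351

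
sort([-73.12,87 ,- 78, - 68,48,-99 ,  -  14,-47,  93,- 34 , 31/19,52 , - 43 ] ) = [ - 99, -78,  -  73.12, - 68,-47,-43 ,  -  34,- 14,  31/19 , 48 , 52, 87, 93 ]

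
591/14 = 591/14 = 42.21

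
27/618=9/206 = 0.04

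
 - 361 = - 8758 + 8397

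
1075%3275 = 1075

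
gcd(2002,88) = 22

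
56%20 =16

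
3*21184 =63552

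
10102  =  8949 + 1153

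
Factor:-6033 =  - 3^1*2011^1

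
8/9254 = 4/4627 = 0.00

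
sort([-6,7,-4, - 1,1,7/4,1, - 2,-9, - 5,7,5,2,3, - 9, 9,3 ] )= [ - 9  , - 9, - 6, - 5, - 4, - 2, - 1,1,1, 7/4, 2,3, 3,5,  7,7,9] 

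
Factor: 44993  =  13^1*3461^1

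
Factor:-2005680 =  - 2^4 * 3^1*5^1*61^1*137^1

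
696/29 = 24 =24.00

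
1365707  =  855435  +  510272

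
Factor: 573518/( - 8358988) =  - 2^ ( - 1)*131^1*199^1*189977^ (  -  1) = -26069/379954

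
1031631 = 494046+537585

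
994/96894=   71/6921 = 0.01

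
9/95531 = 9/95531 = 0.00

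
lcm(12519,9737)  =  87633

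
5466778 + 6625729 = 12092507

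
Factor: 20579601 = 3^1*7^1*83^1*11807^1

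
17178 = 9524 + 7654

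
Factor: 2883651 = 3^1 *31^1 * 101^1*307^1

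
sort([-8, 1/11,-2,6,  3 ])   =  [ - 8,  -  2,1/11, 3,6 ]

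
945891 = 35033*27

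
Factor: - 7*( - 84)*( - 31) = -2^2*3^1*7^2*31^1 = - 18228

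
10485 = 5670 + 4815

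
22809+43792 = 66601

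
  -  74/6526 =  - 37/3263 = -0.01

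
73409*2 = 146818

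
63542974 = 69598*913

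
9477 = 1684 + 7793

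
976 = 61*16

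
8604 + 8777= 17381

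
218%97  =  24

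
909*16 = 14544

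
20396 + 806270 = 826666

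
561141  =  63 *8907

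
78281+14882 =93163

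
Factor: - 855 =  - 3^2*5^1 * 19^1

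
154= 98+56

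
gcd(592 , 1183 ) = 1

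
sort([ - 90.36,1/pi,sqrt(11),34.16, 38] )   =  [ - 90.36 , 1/pi,  sqrt ( 11 ), 34.16,38] 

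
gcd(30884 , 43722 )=14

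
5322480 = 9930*536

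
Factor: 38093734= 2^1 * 7^1*2720981^1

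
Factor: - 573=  - 3^1*191^1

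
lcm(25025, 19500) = 1501500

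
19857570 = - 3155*( - 6294)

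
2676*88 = 235488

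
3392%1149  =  1094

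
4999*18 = 89982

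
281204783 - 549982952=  - 268778169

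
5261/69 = 5261/69 = 76.25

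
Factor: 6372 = 2^2*3^3 * 59^1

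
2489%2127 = 362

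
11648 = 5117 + 6531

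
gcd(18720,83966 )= 2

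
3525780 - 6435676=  - 2909896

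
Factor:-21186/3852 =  -2^ (- 1)*11^1 = -11/2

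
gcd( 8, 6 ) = 2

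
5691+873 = 6564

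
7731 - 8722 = -991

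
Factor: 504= 2^3*3^2*7^1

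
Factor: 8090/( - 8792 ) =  - 2^( - 2)*5^1*7^( - 1)*157^( - 1 )*809^1 = - 4045/4396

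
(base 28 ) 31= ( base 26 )37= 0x55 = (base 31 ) 2N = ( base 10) 85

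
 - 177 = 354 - 531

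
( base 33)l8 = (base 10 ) 701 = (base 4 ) 22331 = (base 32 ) LT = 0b1010111101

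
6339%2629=1081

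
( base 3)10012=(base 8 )126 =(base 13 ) 68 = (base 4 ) 1112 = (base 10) 86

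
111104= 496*224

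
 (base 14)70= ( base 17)5D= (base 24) 42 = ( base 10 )98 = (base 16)62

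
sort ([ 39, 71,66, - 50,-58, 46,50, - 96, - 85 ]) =[ - 96, - 85, - 58, - 50,39,46 , 50, 66, 71 ]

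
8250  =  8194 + 56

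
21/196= 3/28 = 0.11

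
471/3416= 471/3416 =0.14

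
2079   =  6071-3992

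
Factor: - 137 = - 137^1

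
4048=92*44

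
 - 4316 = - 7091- - 2775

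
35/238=5/34 = 0.15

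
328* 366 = 120048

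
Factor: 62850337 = 11^1 * 29^1*197023^1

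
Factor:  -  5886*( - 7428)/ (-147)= - 2^3 * 3^3*7^(  -  2)*109^1*619^1 = - 14573736/49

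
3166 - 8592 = -5426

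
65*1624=105560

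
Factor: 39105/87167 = 3^2*5^1*11^1*67^(-1) * 79^1*1301^(-1)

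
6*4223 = 25338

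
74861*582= 43569102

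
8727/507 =2909/169= 17.21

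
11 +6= 17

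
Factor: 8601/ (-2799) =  - 2867/933 = - 3^( - 1 ) * 47^1*61^1*311^(  -  1)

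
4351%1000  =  351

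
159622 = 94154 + 65468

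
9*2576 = 23184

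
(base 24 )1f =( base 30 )19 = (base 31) 18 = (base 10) 39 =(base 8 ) 47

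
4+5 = 9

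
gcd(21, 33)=3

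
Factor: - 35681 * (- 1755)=62620155= 3^3*5^1*13^1*31^1*1151^1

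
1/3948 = 1/3948 = 0.00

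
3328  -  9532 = -6204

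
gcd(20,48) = 4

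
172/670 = 86/335 = 0.26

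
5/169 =5/169 = 0.03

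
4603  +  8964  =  13567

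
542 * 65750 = 35636500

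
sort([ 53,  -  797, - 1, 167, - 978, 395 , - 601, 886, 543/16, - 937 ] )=[  -  978,-937, - 797, - 601,  -  1, 543/16, 53,167, 395, 886]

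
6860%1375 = 1360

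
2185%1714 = 471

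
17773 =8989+8784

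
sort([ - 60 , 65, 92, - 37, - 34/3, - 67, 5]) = [ - 67,-60, - 37,-34/3,  5, 65,92 ]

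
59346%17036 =8238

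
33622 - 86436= - 52814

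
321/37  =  8 + 25/37=8.68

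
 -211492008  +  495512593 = 284020585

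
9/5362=9/5362 = 0.00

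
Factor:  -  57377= - 181^1 * 317^1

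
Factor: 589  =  19^1* 31^1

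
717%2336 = 717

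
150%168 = 150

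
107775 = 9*11975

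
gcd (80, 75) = 5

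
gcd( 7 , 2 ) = 1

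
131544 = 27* 4872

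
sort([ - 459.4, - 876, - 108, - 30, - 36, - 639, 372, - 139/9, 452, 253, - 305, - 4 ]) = [  -  876,  -  639, -459.4 , - 305,  -  108, - 36, - 30 , - 139/9, - 4, 253, 372, 452 ]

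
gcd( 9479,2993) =1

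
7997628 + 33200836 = 41198464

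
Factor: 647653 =19^1*89^1*383^1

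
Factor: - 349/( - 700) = 2^( - 2 )*5^( - 2)*7^(  -  1)*349^1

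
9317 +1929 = 11246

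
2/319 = 2/319  =  0.01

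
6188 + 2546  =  8734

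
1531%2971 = 1531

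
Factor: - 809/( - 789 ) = 3^( - 1 )*263^( - 1 )*809^1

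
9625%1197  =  49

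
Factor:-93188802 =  - 2^1*3^1*7^1*229^1 * 9689^1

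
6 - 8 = -2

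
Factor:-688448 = -2^6* 31^1*347^1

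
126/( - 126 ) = -1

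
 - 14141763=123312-14265075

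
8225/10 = 822 + 1/2= 822.50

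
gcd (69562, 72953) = 1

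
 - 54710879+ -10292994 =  -65003873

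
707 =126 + 581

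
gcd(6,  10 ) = 2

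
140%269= 140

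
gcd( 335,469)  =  67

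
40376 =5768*7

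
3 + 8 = 11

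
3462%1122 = 96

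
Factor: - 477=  - 3^2*53^1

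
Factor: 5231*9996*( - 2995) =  - 156605782620 = - 2^2*3^1*5^1 * 7^2*17^1*599^1*5231^1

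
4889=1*4889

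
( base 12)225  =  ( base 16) 13D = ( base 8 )475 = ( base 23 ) di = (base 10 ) 317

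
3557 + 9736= 13293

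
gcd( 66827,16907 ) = 1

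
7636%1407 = 601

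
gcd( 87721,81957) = 1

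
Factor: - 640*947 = - 606080 = -2^7*5^1*947^1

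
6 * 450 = 2700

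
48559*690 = 33505710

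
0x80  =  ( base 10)128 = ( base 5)1003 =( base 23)5D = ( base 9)152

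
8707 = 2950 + 5757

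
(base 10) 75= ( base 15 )50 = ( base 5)300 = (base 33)29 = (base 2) 1001011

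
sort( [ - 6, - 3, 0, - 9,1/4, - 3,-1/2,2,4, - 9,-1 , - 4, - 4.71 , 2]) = [ - 9, - 9, - 6,- 4.71,-4,-3,-3, - 1,-1/2, 0,1/4,2,2, 4]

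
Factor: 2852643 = 3^1*29^1*32789^1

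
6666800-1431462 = 5235338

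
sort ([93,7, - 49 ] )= [ - 49,7 , 93 ]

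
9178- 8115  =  1063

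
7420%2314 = 478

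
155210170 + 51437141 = 206647311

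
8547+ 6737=15284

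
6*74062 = 444372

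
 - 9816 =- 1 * 9816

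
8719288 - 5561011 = 3158277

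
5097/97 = 52 + 53/97 = 52.55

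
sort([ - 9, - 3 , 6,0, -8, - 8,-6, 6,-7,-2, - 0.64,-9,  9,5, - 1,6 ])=[ - 9, - 9 , - 8,-8 , -7, - 6, - 3, - 2, - 1,- 0.64,0 , 5, 6,6,6,  9 ] 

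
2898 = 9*322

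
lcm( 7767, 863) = 7767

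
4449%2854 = 1595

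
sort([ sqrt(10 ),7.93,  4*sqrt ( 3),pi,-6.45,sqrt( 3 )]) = [ - 6.45,sqrt( 3),pi, sqrt(10 ),  4 * sqrt( 3 ),7.93 ] 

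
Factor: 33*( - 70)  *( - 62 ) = 2^2 * 3^1*5^1 * 7^1 *11^1 * 31^1 = 143220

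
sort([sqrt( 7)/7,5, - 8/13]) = [- 8/13, sqrt( 7 )/7,5]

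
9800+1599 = 11399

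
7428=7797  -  369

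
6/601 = 6/601=0.01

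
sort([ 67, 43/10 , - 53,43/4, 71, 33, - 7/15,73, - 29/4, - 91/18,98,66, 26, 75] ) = [ - 53,- 29/4, - 91/18, - 7/15 , 43/10, 43/4,26,33, 66,  67,71,73,75, 98]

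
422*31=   13082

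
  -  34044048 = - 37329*912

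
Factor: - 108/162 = - 2/3 = - 2^1*3^( - 1)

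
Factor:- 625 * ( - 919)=5^4* 919^1 = 574375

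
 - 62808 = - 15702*4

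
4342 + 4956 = 9298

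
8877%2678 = 843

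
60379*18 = 1086822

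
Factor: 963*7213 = 3^2*107^1*7213^1 = 6946119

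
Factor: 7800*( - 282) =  - 2^4*3^2*5^2*13^1 * 47^1 = - 2199600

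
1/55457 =1/55457= 0.00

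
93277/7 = 93277/7 = 13325.29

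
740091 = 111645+628446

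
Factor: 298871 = 31^2*311^1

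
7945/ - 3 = -2649 + 2/3 = -2648.33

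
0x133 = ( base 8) 463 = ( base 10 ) 307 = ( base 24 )CJ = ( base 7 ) 616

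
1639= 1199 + 440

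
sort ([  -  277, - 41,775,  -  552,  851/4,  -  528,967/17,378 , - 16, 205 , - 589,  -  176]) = [ - 589,  -  552, - 528, - 277, - 176, - 41 , - 16 , 967/17,205 , 851/4,378 , 775 ] 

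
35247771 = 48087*733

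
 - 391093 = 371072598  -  371463691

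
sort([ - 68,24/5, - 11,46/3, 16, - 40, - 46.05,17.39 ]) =[ - 68, - 46.05,-40, - 11,24/5,46/3,16,17.39]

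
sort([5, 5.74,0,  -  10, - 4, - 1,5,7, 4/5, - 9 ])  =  [-10, - 9,  -  4, - 1,0,4/5, 5,5,5.74, 7]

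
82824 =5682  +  77142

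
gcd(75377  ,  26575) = 1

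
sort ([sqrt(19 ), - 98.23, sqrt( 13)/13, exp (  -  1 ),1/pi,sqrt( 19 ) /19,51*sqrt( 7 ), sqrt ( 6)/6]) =[  -  98.23, sqrt (19)/19, sqrt( 13 )/13,  1/pi, exp ( -1 ), sqrt (6)/6, sqrt( 19 ), 51  *  sqrt ( 7)]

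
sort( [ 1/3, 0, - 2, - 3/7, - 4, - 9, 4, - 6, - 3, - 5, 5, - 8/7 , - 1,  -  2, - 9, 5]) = [ - 9, - 9, - 6, - 5,-4, - 3, - 2, - 2, - 8/7, - 1, - 3/7,0, 1/3, 4, 5,  5] 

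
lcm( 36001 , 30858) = 216006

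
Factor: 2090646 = 2^1*3^2* 19^1*6113^1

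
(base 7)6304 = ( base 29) 2i5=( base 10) 2209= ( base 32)251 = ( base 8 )4241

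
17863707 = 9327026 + 8536681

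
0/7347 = 0=0.00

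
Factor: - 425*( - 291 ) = 123675  =  3^1*5^2 * 17^1 * 97^1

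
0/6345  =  0 = 0.00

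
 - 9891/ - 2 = 9891/2= 4945.50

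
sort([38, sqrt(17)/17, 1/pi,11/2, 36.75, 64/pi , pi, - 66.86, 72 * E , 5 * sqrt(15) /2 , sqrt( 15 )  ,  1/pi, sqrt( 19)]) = [ - 66.86, sqrt( 17)/17,1/pi, 1/pi, pi,sqrt( 15), sqrt( 19 ), 11/2,5 * sqrt(15)/2, 64/pi , 36.75,38, 72*E]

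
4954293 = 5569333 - 615040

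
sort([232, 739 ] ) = [232 , 739 ]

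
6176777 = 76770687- 70593910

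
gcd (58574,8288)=2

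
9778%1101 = 970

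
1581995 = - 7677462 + 9259457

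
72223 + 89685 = 161908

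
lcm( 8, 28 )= 56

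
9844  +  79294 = 89138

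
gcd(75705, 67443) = 3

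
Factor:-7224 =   -  2^3*3^1*7^1 * 43^1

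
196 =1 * 196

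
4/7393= 4/7393 = 0.00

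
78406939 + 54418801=132825740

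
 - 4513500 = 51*(- 88500 ) 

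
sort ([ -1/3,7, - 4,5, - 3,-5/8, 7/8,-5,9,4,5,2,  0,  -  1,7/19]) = [ - 5, - 4, - 3, - 1, - 5/8,-1/3, 0, 7/19, 7/8,2,4, 5,5,7, 9]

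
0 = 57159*0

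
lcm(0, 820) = 0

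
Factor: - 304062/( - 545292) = 2^( - 1)*3^( - 5)*271^1 = 271/486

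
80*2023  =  161840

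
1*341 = 341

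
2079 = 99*21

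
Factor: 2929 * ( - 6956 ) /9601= -2^2*29^1*37^1*47^1*101^1*9601^( - 1)  =  -20374124/9601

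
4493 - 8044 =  - 3551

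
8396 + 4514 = 12910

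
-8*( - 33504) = 268032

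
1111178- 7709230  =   - 6598052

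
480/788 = 120/197 = 0.61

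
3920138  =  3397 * 1154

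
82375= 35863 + 46512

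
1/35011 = 1/35011= 0.00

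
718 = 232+486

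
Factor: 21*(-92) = -2^2*3^1 * 7^1*23^1 = - 1932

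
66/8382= 1/127= 0.01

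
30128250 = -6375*( - 4726) 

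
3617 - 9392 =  - 5775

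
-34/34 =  - 1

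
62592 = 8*7824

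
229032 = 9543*24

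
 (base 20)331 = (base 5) 20021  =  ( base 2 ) 10011101101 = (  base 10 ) 1261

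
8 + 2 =10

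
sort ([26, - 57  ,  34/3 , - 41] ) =[ - 57, - 41, 34/3,26 ]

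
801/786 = 1+5/262 = 1.02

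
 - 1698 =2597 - 4295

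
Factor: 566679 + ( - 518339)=2^2*5^1 * 2417^1 =48340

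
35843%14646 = 6551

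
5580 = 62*90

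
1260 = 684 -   -  576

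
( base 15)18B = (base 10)356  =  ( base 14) 1B6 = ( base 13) 215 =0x164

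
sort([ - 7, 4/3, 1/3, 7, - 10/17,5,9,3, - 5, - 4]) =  [-7, - 5,  -  4, - 10/17,1/3, 4/3,  3, 5 , 7 , 9]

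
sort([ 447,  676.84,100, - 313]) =[ - 313,  100 , 447 , 676.84] 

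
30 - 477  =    -  447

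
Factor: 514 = 2^1 * 257^1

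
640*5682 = 3636480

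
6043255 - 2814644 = 3228611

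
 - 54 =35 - 89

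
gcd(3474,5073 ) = 3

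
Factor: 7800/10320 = 65/86 = 2^ ( - 1)*5^1*13^1*43^ ( - 1) 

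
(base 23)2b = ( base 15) 3c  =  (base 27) 23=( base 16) 39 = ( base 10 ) 57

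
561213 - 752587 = -191374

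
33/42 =11/14 = 0.79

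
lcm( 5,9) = 45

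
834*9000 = 7506000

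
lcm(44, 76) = 836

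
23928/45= 531 + 11/15 =531.73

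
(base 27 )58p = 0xf2e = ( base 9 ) 5287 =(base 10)3886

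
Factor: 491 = 491^1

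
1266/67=1266/67 = 18.90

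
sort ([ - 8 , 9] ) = [ - 8,9 ]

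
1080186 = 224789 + 855397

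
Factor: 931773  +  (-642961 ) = 288812 = 2^2*103^1*701^1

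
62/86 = 31/43 = 0.72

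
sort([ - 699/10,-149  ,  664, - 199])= [ - 199, - 149 ,- 699/10, 664]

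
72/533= 72/533 = 0.14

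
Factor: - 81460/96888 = -2^( - 1 )*3^( - 1 ) * 5^1*11^ ( - 1 )*367^ ( - 1)*4073^1 = - 20365/24222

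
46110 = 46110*1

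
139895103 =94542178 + 45352925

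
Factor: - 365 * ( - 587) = 5^1*73^1*587^1 = 214255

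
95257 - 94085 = 1172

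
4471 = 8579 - 4108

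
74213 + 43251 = 117464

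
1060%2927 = 1060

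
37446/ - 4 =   -  18723/2 = - 9361.50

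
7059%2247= 318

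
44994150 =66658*675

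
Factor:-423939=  - 3^1*251^1*563^1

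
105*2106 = 221130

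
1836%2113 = 1836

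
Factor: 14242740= 2^2*3^1*5^1 * 237379^1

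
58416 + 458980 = 517396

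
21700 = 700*31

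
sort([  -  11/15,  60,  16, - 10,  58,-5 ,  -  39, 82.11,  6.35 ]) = [-39, - 10,-5,-11/15,6.35, 16, 58, 60 , 82.11] 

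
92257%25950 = 14407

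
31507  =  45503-13996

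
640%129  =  124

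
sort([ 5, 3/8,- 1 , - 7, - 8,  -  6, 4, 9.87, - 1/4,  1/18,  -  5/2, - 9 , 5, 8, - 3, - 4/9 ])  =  [ - 9, - 8, - 7, - 6, - 3 ,- 5/2, - 1, - 4/9, - 1/4,  1/18,3/8, 4, 5,  5, 8, 9.87] 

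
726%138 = 36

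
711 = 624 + 87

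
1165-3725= - 2560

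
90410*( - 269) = -24320290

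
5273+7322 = 12595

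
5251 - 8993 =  - 3742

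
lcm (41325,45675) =867825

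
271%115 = 41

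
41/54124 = 41/54124 = 0.00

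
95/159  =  95/159 = 0.60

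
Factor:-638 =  - 2^1*11^1 * 29^1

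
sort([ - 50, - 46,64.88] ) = [ - 50, - 46,64.88]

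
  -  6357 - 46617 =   -  52974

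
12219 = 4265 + 7954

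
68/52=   1 + 4/13= 1.31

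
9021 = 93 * 97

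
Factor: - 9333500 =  -2^2*5^3 *11^1 *1697^1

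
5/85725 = 1/17145  =  0.00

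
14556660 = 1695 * 8588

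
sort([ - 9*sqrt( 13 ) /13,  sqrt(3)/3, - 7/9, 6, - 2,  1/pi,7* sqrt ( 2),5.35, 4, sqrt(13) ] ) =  [-9*sqrt( 13)/13, - 2, - 7/9, 1/pi, sqrt( 3) /3, sqrt (13), 4, 5.35, 6, 7 * sqrt(2)] 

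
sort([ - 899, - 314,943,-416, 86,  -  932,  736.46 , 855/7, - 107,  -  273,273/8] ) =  [ - 932, - 899, - 416,-314, - 273, - 107 , 273/8,86, 855/7,736.46, 943]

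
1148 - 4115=-2967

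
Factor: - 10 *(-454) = 4540 =2^2*5^1*227^1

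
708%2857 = 708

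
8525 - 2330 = 6195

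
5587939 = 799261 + 4788678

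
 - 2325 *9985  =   - 23215125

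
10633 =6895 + 3738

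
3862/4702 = 1931/2351 = 0.82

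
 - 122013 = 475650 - 597663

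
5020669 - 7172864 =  - 2152195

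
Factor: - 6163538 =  - 2^1*139^1*22171^1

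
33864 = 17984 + 15880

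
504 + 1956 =2460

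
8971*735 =6593685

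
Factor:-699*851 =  - 3^1*23^1*37^1*233^1=- 594849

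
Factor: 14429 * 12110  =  174735190 =2^1 * 5^1*7^1*47^1*173^1*307^1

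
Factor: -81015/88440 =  - 2^( - 3 )*67^( - 1)*491^1 = - 491/536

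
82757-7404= 75353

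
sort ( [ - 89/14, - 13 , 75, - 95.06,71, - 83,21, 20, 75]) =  [ - 95.06,-83, - 13,  -  89/14,  20, 21,71, 75, 75 ]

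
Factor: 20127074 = 2^1 *11^1*914867^1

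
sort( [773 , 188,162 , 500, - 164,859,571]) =[  -  164, 162, 188, 500,571,773,859]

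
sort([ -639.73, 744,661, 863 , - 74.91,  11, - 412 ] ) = [ - 639.73, - 412,-74.91, 11,661,744,863 ] 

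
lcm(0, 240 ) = 0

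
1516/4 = 379=379.00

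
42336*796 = 33699456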